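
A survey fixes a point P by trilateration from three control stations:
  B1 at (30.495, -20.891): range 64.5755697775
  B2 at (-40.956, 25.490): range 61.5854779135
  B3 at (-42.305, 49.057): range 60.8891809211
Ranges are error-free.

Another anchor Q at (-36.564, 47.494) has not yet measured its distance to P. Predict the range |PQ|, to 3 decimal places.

55.021

eq1: (x − 30.495)² + (y + 20.891)² = 64.5755697775²
eq2: (x + 40.956)² + (y − 25.490)² = 61.5854779135²
eq3: (x + 42.305)² + (y − 49.057)² = 60.8891809211²
eq2−eq1, eq2−eq3 (x²,y² cancel):
  142.902·x − 92.762·y = -1337.988252
  -2.698·x + 47.134·y = 1954.446975
det = 142.902·47.134 − -92.762·-2.698 = 6485.270992
x = (-1337.988252·47.134 − -92.762·1954.446975) / 6485.270992 = 18.231107
y = (142.902·1954.446975 − -1337.988252·-2.698) / 6485.270992 = 42.509325
|P − Q| = √((18.231107 − -36.564)² + (42.509325 − 47.494)²) = 55.021367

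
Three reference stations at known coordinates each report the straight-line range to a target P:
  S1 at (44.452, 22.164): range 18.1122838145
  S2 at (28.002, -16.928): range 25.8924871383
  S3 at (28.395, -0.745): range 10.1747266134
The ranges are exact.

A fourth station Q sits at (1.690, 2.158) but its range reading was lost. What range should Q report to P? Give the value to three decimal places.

31.449

eq1: (x − 44.452)² + (y − 22.164)² = 18.1122838145²
eq2: (x − 28.002)² + (y + 16.928)² = 25.8924871383²
eq3: (x − 28.395)² + (y + 0.745)² = 10.1747266134²
eq2−eq1, eq2−eq3 (x²,y² cancel):
  32.900·x + 78.184·y = 1738.920077
  0.786·x + 32.366·y = 303.057691
det = 32.900·32.366 − 78.184·0.786 = 1003.388776
x = (1738.920077·32.366 − 78.184·303.057691) / 1003.388776 = 32.477566
y = (32.900·303.057691 − 1738.920077·0.786) / 1003.388776 = 8.574749
|P − Q| = √((32.477566 − 1.690)² + (8.574749 − 2.158)²) = 31.449147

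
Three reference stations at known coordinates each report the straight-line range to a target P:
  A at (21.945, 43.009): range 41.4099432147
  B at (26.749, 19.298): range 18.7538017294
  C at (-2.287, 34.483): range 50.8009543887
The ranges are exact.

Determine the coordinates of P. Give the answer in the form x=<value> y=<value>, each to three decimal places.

eq1: (x − 21.945)² + (y − 43.009)² = 41.4099432147²
eq2: (x − 26.749)² + (y − 19.298)² = 18.7538017294²
eq3: (x + 2.287)² + (y − 34.483)² = 50.8009543887²
eq1−eq3, eq1−eq2 (x²,y² cancel):
  -48.464·x − 17.052·y = -2003.003018
  9.608·x − 47.422·y = 119.643017
det = -48.464·-47.422 − -17.052·9.608 = 2462.095424
x = (-2003.003018·-47.422 − -17.052·119.643017) / 2462.095424 = 39.408124
y = (-48.464·119.643017 − -2003.003018·9.608) / 2462.095424 = 5.461394

x=39.408 y=5.461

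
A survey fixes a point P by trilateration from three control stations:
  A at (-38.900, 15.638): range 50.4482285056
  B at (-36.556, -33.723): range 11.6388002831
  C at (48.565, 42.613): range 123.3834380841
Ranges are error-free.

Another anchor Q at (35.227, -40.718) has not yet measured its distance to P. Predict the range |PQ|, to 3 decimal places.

eq1: (x + 38.900)² + (y − 15.638)² = 50.4482285056²
eq2: (x + 36.556)² + (y + 33.723)² = 11.6388002831²
eq3: (x − 48.565)² + (y − 42.613)² = 123.3834380841²
eq2−eq3, eq2−eq1 (x²,y² cancel):
  170.242·x + 152.672·y = -13387.165992
  -4.688·x + 98.722·y = -3125.386908
det = 170.242·98.722 − 152.672·-4.688 = 17522.357060
x = (-13387.165992·98.722 − 152.672·-3125.386908) / 17522.357060 = -48.192645
y = (170.242·-3125.386908 − -13387.165992·-4.688) / 17522.357060 = -33.946983
|P − Q| = √((-48.192645 − 35.227)² + (-33.946983 − -40.718)²) = 83.693989

83.694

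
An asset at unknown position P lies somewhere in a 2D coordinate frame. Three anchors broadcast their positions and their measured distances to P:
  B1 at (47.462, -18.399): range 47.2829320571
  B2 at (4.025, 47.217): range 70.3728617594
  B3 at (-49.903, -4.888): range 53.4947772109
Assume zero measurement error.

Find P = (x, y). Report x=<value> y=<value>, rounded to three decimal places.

x=0.410 y=-23.063

eq1: (x − 47.462)² + (y + 18.399)² = 47.2829320571²
eq2: (x − 4.025)² + (y − 47.217)² = 70.3728617594²
eq3: (x + 49.903)² + (y + 4.888)² = 53.4947772109²
eq3−eq2, eq3−eq1 (x²,y² cancel):
  107.856·x + 104.210·y = -2359.204722
  194.730·x − 27.022·y = 702.978217
det = 107.856·-27.022 − 104.210·194.730 = -23207.298132
x = (-2359.204722·-27.022 − 104.210·702.978217) / -23207.298132 = 0.409653
y = (107.856·702.978217 − -2359.204722·194.730) / -23207.298132 = -23.062933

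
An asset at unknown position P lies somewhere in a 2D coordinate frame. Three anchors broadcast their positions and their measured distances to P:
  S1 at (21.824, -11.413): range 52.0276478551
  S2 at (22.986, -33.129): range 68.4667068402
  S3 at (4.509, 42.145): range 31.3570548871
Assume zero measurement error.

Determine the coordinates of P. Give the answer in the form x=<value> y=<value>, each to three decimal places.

eq1: (x − 21.824)² + (y + 11.413)² = 52.0276478551²
eq2: (x − 22.986)² + (y + 33.129)² = 68.4667068402²
eq3: (x − 4.509)² + (y − 42.145)² = 31.3570548871²
eq1−eq3, eq1−eq2 (x²,y² cancel):
  -34.630·x + 107.116·y = 2913.599811
  2.324·x − 43.432·y = -961.470512
det = -34.630·-43.432 − 107.116·2.324 = 1255.112576
x = (2913.599811·-43.432 − 107.116·-961.470512) / 1255.112576 = -18.766915
y = (-34.630·-961.470512 − 2913.599811·2.324) / 1255.112576 = 21.133178

x=-18.767 y=21.133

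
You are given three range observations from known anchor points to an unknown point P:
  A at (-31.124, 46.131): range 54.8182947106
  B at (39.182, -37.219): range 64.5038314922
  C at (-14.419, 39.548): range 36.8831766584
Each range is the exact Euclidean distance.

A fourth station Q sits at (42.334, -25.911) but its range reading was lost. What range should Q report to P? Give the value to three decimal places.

eq1: (x + 31.124)² + (y − 46.131)² = 54.8182947106²
eq2: (x − 39.182)² + (y + 37.219)² = 64.5038314922²
eq3: (x + 14.419)² + (y − 39.548)² = 36.8831766584²
eq3−eq1, eq3−eq2 (x²,y² cancel):
  -33.410·x + 13.166·y = -319.856043
  107.202·x − 153.534·y = -1651.844337
det = -33.410·-153.534 − 13.166·107.202 = 3718.149408
x = (-319.856043·-153.534 − 13.166·-1651.844337) / 3718.149408 = 19.057050
y = (-33.410·-1651.844337 − -319.856043·107.202) / 3718.149408 = 24.065016
|P − Q| = √((19.057050 − 42.334)² + (24.065016 − -25.911)²) = 55.130922

55.131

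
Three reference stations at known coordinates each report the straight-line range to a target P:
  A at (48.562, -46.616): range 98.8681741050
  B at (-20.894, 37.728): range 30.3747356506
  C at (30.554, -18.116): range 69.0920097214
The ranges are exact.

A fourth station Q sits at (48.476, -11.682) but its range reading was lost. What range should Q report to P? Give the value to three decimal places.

eq1: (x − 48.562)² + (y + 46.616)² = 98.8681741050²
eq2: (x + 20.894)² + (y − 37.728)² = 30.3747356506²
eq3: (x − 30.554)² + (y + 18.116)² = 69.0920097214²
eq3−eq2, eq3−eq1 (x²,y² cancel):
  -102.896·x + 111.688·y = 4449.306089
  36.016·x − 57.000·y = -1731.627116
det = -102.896·-57.000 − 111.688·36.016 = 1842.516992
x = (4449.306089·-57.000 − 111.688·-1731.627116) / 1842.516992 = -32.677299
y = (-102.896·-1731.627116 − 4449.306089·36.016) / 1842.516992 = 9.731957
|P − Q| = √((-32.677299 − 48.476)² + (9.731957 − -11.682)²) = 83.931016

83.931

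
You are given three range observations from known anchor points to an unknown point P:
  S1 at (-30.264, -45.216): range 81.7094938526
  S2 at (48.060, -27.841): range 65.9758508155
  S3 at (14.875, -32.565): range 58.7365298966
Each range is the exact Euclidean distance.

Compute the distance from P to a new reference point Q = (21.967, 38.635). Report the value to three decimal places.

eq1: (x + 30.264)² + (y + 45.216)² = 81.7094938526²
eq2: (x − 48.060)² + (y + 27.841)² = 65.9758508155²
eq3: (x − 14.875)² + (y + 32.565)² = 58.7365298966²
eq3−eq1, eq3−eq2 (x²,y² cancel):
  -90.278·x − 25.302·y = -1547.809939
  66.370·x + 9.448·y = 900.307084
det = -90.278·9.448 − -25.302·66.370 = 826.347196
x = (-1547.809939·9.448 − -25.302·900.307084) / 826.347196 = 9.869776
y = (-90.278·900.307084 − -1547.809939·66.370) / 826.347196 = 25.957882
|P − Q| = √((9.869776 − 21.967)² + (25.957882 − 38.635)²) = 17.522904

17.523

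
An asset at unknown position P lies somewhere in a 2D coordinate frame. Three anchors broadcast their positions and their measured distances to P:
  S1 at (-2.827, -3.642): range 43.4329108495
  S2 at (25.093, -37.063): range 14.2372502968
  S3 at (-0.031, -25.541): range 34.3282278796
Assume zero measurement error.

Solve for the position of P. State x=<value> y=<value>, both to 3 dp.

x=34.291 y=-26.196

eq1: (x + 2.827)² + (y + 3.642)² = 43.4329108495²
eq2: (x − 25.093)² + (y + 37.063)² = 14.2372502968²
eq3: (x + 0.031)² + (y + 25.541)² = 34.3282278796²
eq2−eq3, eq2−eq1 (x²,y² cancel):
  -50.248·x + 23.044·y = -2326.708909
  -55.840·x + 66.842·y = -3665.786974
det = -50.248·66.842 − 23.044·-55.840 = -2071.899856
x = (-2326.708909·66.842 − 23.044·-3665.786974) / -2071.899856 = 34.290983
y = (-50.248·-3665.786974 − -2326.708909·-55.840) / -2071.899856 = -26.195783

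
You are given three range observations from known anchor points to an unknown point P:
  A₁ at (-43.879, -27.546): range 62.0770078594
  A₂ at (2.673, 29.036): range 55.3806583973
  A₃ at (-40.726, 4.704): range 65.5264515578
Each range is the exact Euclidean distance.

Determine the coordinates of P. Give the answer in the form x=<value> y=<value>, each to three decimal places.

x=18.105 y=-24.151

eq1: (x + 43.879)² + (y + 27.546)² = 62.0770078594²
eq2: (x − 2.673)² + (y − 29.036)² = 55.3806583973²
eq3: (x + 40.726)² + (y − 4.704)² = 65.5264515578²
eq3−eq1, eq3−eq2 (x²,y² cancel):
  -6.306·x − 64.500·y = 1443.575014
  86.798·x + 48.664·y = 396.198062
det = -6.306·48.664 − -64.500·86.798 = 5291.595816
x = (1443.575014·48.664 − -64.500·396.198062) / 5291.595816 = 18.105107
y = (-6.306·396.198062 − 1443.575014·86.798) / 5291.595816 = -24.151098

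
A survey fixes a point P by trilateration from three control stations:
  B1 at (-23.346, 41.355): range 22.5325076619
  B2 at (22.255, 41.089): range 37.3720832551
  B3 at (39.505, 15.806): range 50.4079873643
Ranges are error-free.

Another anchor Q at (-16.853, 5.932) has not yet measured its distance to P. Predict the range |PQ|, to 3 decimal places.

eq1: (x + 23.346)² + (y − 41.355)² = 22.5325076619²
eq2: (x − 22.255)² + (y − 41.089)² = 37.3720832551²
eq3: (x − 39.505)² + (y − 15.806)² = 50.4079873643²
eq2−eq3, eq2−eq1 (x²,y² cancel):
  34.500·x − 50.566·y = -1517.408868
  -91.202·x + 0.532·y = 960.639500
det = 34.500·0.532 − -50.566·-91.202 = -4593.366332
x = (-1517.408868·0.532 − -50.566·960.639500) / -4593.366332 = -10.399440
y = (34.500·960.639500 − -1517.408868·-91.202) / -4593.366332 = 22.913187
|P − Q| = √((-10.399440 − -16.853)² + (22.913187 − 5.932)²) = 18.166154

18.166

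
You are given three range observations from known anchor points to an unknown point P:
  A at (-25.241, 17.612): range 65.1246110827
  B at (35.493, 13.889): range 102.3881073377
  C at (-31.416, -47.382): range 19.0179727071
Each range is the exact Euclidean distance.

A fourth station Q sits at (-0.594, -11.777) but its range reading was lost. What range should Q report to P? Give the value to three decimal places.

eq1: (x + 25.241)² + (y − 17.612)² = 65.1246110827²
eq2: (x − 35.493)² + (y − 13.889)² = 102.3881073377²
eq3: (x + 31.416)² + (y + 47.382)² = 19.0179727071²
eq2−eq3, eq2−eq1 (x²,y² cancel):
  -133.818·x − 122.542·y = 11901.002848
  -121.468·x + 7.446·y = 5736.742811
det = -133.818·7.446 − -122.542·-121.468 = -15881.340484
x = (11901.002848·7.446 − -122.542·5736.742811) / -15881.340484 = -49.845087
y = (-133.818·5736.742811 − 11901.002848·-121.468) / -15881.340484 = -42.686042
|P − Q| = √((-49.845087 − -0.594)² + (-42.686042 − -11.777)²) = 58.146698

58.147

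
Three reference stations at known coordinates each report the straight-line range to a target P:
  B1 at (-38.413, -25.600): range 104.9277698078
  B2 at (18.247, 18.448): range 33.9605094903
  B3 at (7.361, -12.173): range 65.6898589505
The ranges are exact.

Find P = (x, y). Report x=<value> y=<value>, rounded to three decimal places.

eq1: (x + 38.413)² + (y + 25.600)² = 104.9277698078²
eq2: (x − 18.247)² + (y − 18.448)² = 33.9605094903²
eq3: (x − 7.361)² + (y + 12.173)² = 65.6898589505²
eq2−eq3, eq2−eq1 (x²,y² cancel):
  -21.772·x − 61.242·y = -3632.756827
  -113.320·x − 88.096·y = -8398.883816
det = -21.772·-88.096 − -61.242·-113.320 = -5021.917328
x = (-3632.756827·-88.096 − -61.242·-8398.883816) / -5021.917328 = 38.696993
y = (-21.772·-8398.883816 − -3632.756827·-113.320) / -5021.917328 = 45.560986

x=38.697 y=45.561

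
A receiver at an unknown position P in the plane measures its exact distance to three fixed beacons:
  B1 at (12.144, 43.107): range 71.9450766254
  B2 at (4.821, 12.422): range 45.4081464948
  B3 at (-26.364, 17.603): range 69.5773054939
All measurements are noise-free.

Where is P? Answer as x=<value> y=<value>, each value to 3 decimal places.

x=26.751 y=-27.340

eq1: (x − 12.144)² + (y − 43.107)² = 71.9450766254²
eq2: (x − 4.821)² + (y − 12.422)² = 45.4081464948²
eq3: (x + 26.364)² + (y − 17.603)² = 69.5773054939²
eq3−eq2, eq3−eq1 (x²,y² cancel):
  62.370·x − 10.362·y = 1951.723692
  77.016·x + 51.008·y = 665.671469
det = 62.370·51.008 − -10.362·77.016 = 3979.408752
x = (1951.723692·51.008 − -10.362·665.671469) / 3979.408752 = 26.750509
y = (62.370·665.671469 − 1951.723692·77.016) / 3979.408752 = -27.339745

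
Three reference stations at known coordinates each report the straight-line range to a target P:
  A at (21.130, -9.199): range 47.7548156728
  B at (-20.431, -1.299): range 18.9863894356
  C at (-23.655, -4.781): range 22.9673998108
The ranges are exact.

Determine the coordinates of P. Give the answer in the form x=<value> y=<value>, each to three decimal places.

x=-18.410 y=17.580

eq1: (x − 21.130)² + (y + 9.199)² = 47.7548156728²
eq2: (x + 20.431)² + (y + 1.299)² = 18.9863894356²
eq3: (x + 23.655)² + (y + 4.781)² = 22.9673998108²
eq1−eq2, eq1−eq3 (x²,y² cancel):
  -83.122·x + 15.800·y = 1808.054097
  -89.570·x + 8.836·y = 1804.339451
det = -83.122·8.836 − 15.800·-89.570 = 680.740008
x = (1808.054097·8.836 − 15.800·1804.339451) / 680.740008 = -18.410255
y = (-83.122·1804.339451 − 1808.054097·-89.570) / 680.740008 = 17.579548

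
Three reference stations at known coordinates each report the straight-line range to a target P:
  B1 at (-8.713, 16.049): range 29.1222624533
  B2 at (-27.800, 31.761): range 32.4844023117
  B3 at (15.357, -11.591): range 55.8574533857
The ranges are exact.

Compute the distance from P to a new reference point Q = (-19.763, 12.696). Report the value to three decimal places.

37.605

eq1: (x + 8.713)² + (y − 16.049)² = 29.1222624533²
eq2: (x + 27.800)² + (y − 31.761)² = 32.4844023117²
eq3: (x − 15.357)² + (y + 11.591)² = 55.8574533857²
eq2−eq1, eq2−eq3 (x²,y² cancel):
  38.174·x − 31.424·y = -1240.984128
  86.314·x − 86.704·y = -3476.231096
det = 38.174·-86.704 − -31.424·86.314 = -597.507360
x = (-1240.984128·-86.704 − -31.424·-3476.231096) / -597.507360 = 2.742725
y = (38.174·-3476.231096 − -1240.984128·86.314) / -597.507360 = 42.823476
|P − Q| = √((2.742725 − -19.763)² + (42.823476 − 12.696)²) = 37.605484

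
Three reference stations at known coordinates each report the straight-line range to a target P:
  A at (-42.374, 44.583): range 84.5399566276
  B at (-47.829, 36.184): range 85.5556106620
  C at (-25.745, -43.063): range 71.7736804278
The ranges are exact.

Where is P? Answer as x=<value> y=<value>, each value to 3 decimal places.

eq1: (x + 42.374)² + (y − 44.583)² = 84.5399566276²
eq2: (x + 47.829)² + (y − 36.184)² = 85.5556106620²
eq3: (x + 25.745)² + (y + 43.063)² = 71.7736804278²
eq3−eq1, eq3−eq2 (x²,y² cancel):
  -33.258·x + 175.292·y = -729.570293
  -44.168·x + 158.494·y = -1088.633211
det = -33.258·158.494 − 175.292·-44.168 = 2471.103604
x = (-729.570293·158.494 − 175.292·-1088.633211) / 2471.103604 = 30.430201
y = (-33.258·-1088.633211 − -729.570293·-44.168) / 2471.103604 = 1.611467

x=30.430 y=1.611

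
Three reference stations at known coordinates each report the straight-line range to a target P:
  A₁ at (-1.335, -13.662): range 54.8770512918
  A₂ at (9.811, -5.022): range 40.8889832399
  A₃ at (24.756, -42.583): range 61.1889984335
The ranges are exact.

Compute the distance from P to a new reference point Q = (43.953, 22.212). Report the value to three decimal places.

eq1: (x + 1.335)² + (y + 13.662)² = 54.8770512918²
eq2: (x − 9.811)² + (y + 5.022)² = 40.8889832399²
eq3: (x − 24.756)² + (y + 42.583)² = 61.1889984335²
eq3−eq2, eq3−eq1 (x²,y² cancel):
  -29.890·x + 75.122·y = -232.510641
  -52.182·x + 57.842·y = -1505.136185
det = -29.890·57.842 − 75.122·-52.182 = 2191.118824
x = (-232.510641·57.842 − 75.122·-1505.136185) / 2191.118824 = 45.465339
y = (-29.890·-1505.136185 − -232.510641·-52.182) / 2191.118824 = 14.994919
|P − Q| = √((45.465339 − 43.953)² + (14.994919 − 22.212)²) = 7.373834

7.374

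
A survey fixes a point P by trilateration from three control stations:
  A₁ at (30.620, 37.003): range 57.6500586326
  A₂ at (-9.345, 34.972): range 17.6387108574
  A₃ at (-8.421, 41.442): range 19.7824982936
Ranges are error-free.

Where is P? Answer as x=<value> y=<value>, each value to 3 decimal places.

eq1: (x − 30.620)² + (y − 37.003)² = 57.6500586326²
eq2: (x + 9.345)² + (y − 34.972)² = 17.6387108574²
eq3: (x + 8.421)² + (y − 41.442)² = 19.7824982936²
eq2−eq1, eq2−eq3 (x²,y² cancel):
  79.930·x + 4.062·y = -2015.968540
  1.848·x + 12.940·y = 397.759678
det = 79.930·12.940 − 4.062·1.848 = 1026.787624
x = (-2015.968540·12.940 − 4.062·397.759678) / 1026.787624 = -26.979613
y = (79.930·397.759678 − -2015.968540·1.848) / 1026.787624 = 34.591809

x=-26.980 y=34.592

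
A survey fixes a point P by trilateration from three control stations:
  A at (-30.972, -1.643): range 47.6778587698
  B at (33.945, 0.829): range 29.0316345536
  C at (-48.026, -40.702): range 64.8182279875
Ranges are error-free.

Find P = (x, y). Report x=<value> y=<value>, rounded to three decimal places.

x=13.231 y=-19.512

eq1: (x + 30.972)² + (y + 1.643)² = 47.6778587698²
eq2: (x − 33.945)² + (y − 0.829)² = 29.0316345536²
eq3: (x + 48.026)² + (y + 40.702)² = 64.8182279875²
eq1−eq2, eq1−eq3 (x²,y² cancel):
  129.834·x + 4.944·y = 1621.328445
  -34.108·x − 78.118·y = 1072.960784
det = 129.834·-78.118 − 4.944·-34.108 = -9973.742460
x = (1621.328445·-78.118 − 4.944·1072.960784) / -9973.742460 = 13.230706
y = (129.834·1072.960784 − 1621.328445·-34.108) / -9973.742460 = -19.511940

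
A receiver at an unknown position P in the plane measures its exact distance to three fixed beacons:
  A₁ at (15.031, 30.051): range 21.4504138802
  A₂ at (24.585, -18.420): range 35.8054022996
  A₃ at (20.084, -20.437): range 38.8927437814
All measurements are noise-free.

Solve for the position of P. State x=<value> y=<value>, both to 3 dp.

x=31.784 y=16.654

eq1: (x − 15.031)² + (y − 30.051)² = 21.4504138802²
eq2: (x − 24.585)² + (y + 18.420)² = 35.8054022996²
eq3: (x − 20.084)² + (y + 20.437)² = 38.8927437814²
eq3−eq1, eq3−eq2 (x²,y² cancel):
  -10.106·x + 100.976·y = 1360.480800
  9.002·x + 4.034·y = 353.299285
det = -10.106·4.034 − 100.976·9.002 = -949.753556
x = (1360.480800·4.034 − 100.976·353.299285) / -949.753556 = 31.783581
y = (-10.106·353.299285 − 1360.480800·9.002) / -949.753556 = 16.654311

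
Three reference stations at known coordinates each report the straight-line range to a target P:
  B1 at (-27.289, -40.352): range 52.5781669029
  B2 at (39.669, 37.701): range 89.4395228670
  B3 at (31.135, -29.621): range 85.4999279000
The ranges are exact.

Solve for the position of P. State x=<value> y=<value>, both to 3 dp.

eq1: (x + 27.289)² + (y + 40.352)² = 52.5781669029²
eq2: (x − 39.669)² + (y − 37.701)² = 89.4395228670²
eq3: (x − 31.135)² + (y + 29.621)² = 85.4999279000²
eq3−eq2, eq3−eq1 (x²,y² cancel):
  17.068·x + 134.644·y = 459.012516
  -116.848·x − 21.462·y = 5071.955595
det = 17.068·-21.462 − 134.644·-116.848 = 15366.568696
x = (459.012516·-21.462 − 134.644·5071.955595) / 15366.568696 = -45.082265
y = (17.068·5071.955595 − 459.012516·-116.848) / 15366.568696 = 9.123887

x=-45.082 y=9.124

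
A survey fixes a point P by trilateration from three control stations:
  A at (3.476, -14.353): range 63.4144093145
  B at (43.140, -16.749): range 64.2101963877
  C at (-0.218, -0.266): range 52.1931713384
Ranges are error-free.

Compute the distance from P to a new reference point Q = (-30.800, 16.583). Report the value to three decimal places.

63.253

eq1: (x − 3.476)² + (y + 14.353)² = 63.4144093145²
eq2: (x − 43.140)² + (y + 16.749)² = 64.2101963877²
eq3: (x + 0.218)² + (y + 0.266)² = 52.1931713384²
eq3−eq1, eq3−eq2 (x²,y² cancel):
  7.388·x − 28.174·y = -1079.287269
  86.716·x − 32.966·y = 742.648135
det = 7.388·-32.966 − -28.174·86.716 = 2199.583776
x = (-1079.287269·-32.966 − -28.174·742.648135) / 2199.583776 = 25.688111
y = (7.388·742.648135 − -1079.287269·86.716) / 2199.583776 = 45.044049
|P − Q| = √((25.688111 − -30.800)² + (45.044049 − 16.583)²) = 63.252968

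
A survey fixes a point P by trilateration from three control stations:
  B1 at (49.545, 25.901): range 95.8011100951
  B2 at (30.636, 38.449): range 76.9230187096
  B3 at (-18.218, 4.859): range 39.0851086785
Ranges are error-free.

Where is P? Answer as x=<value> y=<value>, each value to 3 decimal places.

eq1: (x − 49.545)² + (y − 25.901)² = 95.8011100951²
eq2: (x − 30.636)² + (y − 38.449)² = 76.9230187096²
eq3: (x + 18.218)² + (y − 4.859)² = 39.0851086785²
eq1−eq3, eq1−eq2 (x²,y² cancel):
  -135.526·x − 42.084·y = 4880.143554
  -37.818·x + 25.096·y = 2552.023159
det = -135.526·25.096 − -42.084·-37.818 = -4992.693208
x = (4880.143554·25.096 − -42.084·2552.023159) / -4992.693208 = -46.041568
y = (-135.526·2552.023159 − 4880.143554·-37.818) / -4992.693208 = 32.308859

x=-46.042 y=32.309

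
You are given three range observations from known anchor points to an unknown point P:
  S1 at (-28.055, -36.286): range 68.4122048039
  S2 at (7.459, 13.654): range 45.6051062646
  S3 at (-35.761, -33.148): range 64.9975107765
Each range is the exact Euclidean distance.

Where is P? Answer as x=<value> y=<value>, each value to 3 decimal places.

x=-34.366 y=31.835

eq1: (x + 28.055)² + (y + 36.286)² = 68.4122048039²
eq2: (x − 7.459)² + (y − 13.654)² = 45.6051062646²
eq3: (x + 35.761)² + (y + 33.148)² = 64.9975107765²
eq3−eq2, eq3−eq1 (x²,y² cancel):
  86.440·x + 93.604·y = 9.280062
  15.412·x − 6.276·y = -729.435563
det = 86.440·-6.276 − 93.604·15.412 = -1985.122288
x = (9.280062·-6.276 − 93.604·-729.435563) / -1985.122288 = -34.365563
y = (86.440·-729.435563 − 9.280062·15.412) / -1985.122288 = 31.834530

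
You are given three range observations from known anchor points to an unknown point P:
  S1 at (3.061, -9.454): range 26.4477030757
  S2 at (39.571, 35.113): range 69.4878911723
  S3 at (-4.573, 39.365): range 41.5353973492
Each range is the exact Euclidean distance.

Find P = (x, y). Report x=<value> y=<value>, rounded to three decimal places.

x=-21.117 y=1.266

eq1: (x − 3.061)² + (y + 9.454)² = 26.4477030757²
eq2: (x − 39.571)² + (y − 35.113)² = 69.4878911723²
eq3: (x + 4.573)² + (y − 39.365)² = 41.5353973492²
eq1−eq3, eq1−eq2 (x²,y² cancel):
  -15.268·x + 97.638·y = 446.059482
  73.020·x + 89.134·y = -1429.047049
det = -15.268·89.134 − 97.638·73.020 = -8490.424672
x = (446.059482·89.134 − 97.638·-1429.047049) / -8490.424672 = -21.116536
y = (-15.268·-1429.047049 − 446.059482·73.020) / -8490.424672 = 1.266435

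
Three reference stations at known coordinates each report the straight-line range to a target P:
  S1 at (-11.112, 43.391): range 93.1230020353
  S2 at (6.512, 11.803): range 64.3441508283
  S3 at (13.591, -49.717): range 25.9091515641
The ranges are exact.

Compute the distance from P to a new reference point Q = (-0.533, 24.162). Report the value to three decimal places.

74.820

eq1: (x + 11.112)² + (y − 43.391)² = 93.1230020353²
eq2: (x − 6.512)² + (y − 11.803)² = 64.3441508283²
eq3: (x − 13.591)² + (y + 49.717)² = 25.9091515641²
eq1−eq3, eq1−eq2 (x²,y² cancel):
  49.406·x − 186.216·y = 8650.849318
  35.248·x − 63.176·y = 2707.185290
det = 49.406·-63.176 − -186.216·35.248 = 3442.468112
x = (8650.849318·-63.176 − -186.216·2707.185290) / 3442.468112 = -12.318151
y = (49.406·2707.185290 − 8650.849318·35.248) / 3442.468112 = -49.724191
|P − Q| = √((-12.318151 − -0.533)² + (-49.724191 − 24.162)²) = 74.820177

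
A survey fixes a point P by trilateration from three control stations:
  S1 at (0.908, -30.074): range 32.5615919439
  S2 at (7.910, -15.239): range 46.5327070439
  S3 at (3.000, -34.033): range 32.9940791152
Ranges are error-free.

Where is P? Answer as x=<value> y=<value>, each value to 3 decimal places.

x=-28.303 y=-44.461

eq1: (x − 0.908)² + (y + 30.074)² = 32.5615919439²
eq2: (x − 7.910)² + (y + 15.239)² = 46.5327070439²
eq3: (x − 3.000)² + (y + 34.033)² = 32.9940791152²
eq2−eq1, eq2−eq3 (x²,y² cancel):
  -14.004·x − 29.670·y = 1715.510274
  -9.820·x − 37.588·y = 1949.133436
det = -14.004·-37.588 − -29.670·-9.820 = 235.022952
x = (1715.510274·-37.588 − -29.670·1949.133436) / 235.022952 = -28.302815
y = (-14.004·1949.133436 − 1715.510274·-9.820) / 235.022952 = -44.460993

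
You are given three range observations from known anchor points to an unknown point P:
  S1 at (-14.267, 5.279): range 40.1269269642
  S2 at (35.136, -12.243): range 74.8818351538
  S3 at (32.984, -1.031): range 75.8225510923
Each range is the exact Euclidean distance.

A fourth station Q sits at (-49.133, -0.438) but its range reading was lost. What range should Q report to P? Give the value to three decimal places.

eq1: (x + 14.267)² + (y − 5.279)² = 40.1269269642²
eq2: (x − 35.136)² + (y + 12.243)² = 74.8818351538²
eq3: (x − 32.984)² + (y + 1.031)² = 75.8225510923²
eq2−eq3, eq2−eq1 (x²,y² cancel):
  -4.304·x + 22.424·y = -437.192346
  -98.806·x + 35.044·y = 2844.104553
det = -4.304·35.044 − 22.424·-98.806 = 2064.796368
x = (-437.192346·35.044 − 22.424·2844.104553) / 2064.796368 = -38.307491
y = (-4.304·2844.104553 − -437.192346·-98.806) / 2064.796368 = -26.849259
|P − Q| = √((-38.307491 − -49.133)² + (-26.849259 − -0.438)²) = 28.543760

28.544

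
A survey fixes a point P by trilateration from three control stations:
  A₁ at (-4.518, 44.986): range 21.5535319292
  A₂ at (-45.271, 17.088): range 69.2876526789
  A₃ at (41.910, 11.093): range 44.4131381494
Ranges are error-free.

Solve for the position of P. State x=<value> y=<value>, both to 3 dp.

eq1: (x + 4.518)² + (y − 44.986)² = 21.5535319292²
eq2: (x + 45.271)² + (y − 17.088)² = 69.2876526789²
eq3: (x − 41.910)² + (y − 11.093)² = 44.4131381494²
eq3−eq1, eq3−eq2 (x²,y² cancel):
  -92.856·x + 67.786·y = 1672.621873
  -174.362·x + 11.990·y = -2366.291537
det = -92.856·11.990 − 67.786·-174.362 = 10705.959092
x = (1672.621873·11.990 − 67.786·-2366.291537) / 10705.959092 = 16.855676
y = (-92.856·-2366.291537 − 1672.621873·-174.362) / 10705.959092 = 47.764619

x=16.856 y=47.765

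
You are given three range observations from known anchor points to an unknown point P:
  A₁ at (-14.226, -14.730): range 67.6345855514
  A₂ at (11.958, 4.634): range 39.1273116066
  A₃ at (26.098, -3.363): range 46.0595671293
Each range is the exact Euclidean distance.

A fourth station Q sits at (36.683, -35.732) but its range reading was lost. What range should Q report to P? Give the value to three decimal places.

79.629

eq1: (x + 14.226)² + (y + 14.730)² = 67.6345855514²
eq2: (x − 11.958)² + (y − 4.634)² = 39.1273116066²
eq3: (x − 26.098)² + (y + 3.363)² = 46.0595671293²
eq3−eq2, eq3−eq1 (x²,y² cancel):
  -28.280·x + 15.994·y = 62.589558
  -80.648·x − 22.734·y = -2726.016836
det = -28.280·-22.734 − 15.994·-80.648 = 1932.801632
x = (62.589558·-22.734 − 15.994·-2726.016836) / 1932.801632 = 21.821692
y = (-28.280·-2726.016836 − 62.589558·-80.648) / 1932.801632 = 42.497625
|P − Q| = √((21.821692 − 36.683)² + (42.497625 − -35.732)²) = 79.628718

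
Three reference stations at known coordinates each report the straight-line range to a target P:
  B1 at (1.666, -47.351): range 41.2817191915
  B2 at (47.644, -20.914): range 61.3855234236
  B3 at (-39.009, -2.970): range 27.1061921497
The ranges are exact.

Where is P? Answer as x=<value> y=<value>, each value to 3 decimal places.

eq1: (x − 1.666)² + (y + 47.351)² = 41.2817191915²
eq2: (x − 47.644)² + (y + 20.914)² = 61.3855234236²
eq3: (x + 39.009)² + (y + 2.970)² = 27.1061921497²
eq3−eq1, eq3−eq2 (x²,y² cancel):
  81.350·x − 88.762·y = -255.064911
  173.306·x − 35.888·y = -1856.613682
det = 81.350·-35.888 − -88.762·173.306 = 12463.498372
x = (-255.064911·-35.888 − -88.762·-1856.613682) / 12463.498372 = -12.487904
y = (81.350·-1856.613682 − -255.064911·173.306) / 12463.498372 = -8.571529

x=-12.488 y=-8.572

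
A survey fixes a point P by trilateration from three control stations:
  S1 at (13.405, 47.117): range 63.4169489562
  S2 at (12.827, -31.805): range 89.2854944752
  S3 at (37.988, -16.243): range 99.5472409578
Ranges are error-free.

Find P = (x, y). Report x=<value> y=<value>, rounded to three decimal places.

x=-48.451 y=33.133

eq1: (x − 13.405)² + (y − 47.117)² = 63.4169489562²
eq2: (x − 12.827)² + (y + 31.805)² = 89.2854944752²
eq3: (x − 37.988)² + (y + 16.243)² = 99.5472409578²
eq1−eq2, eq1−eq3 (x²,y² cancel):
  -1.156·x − 157.844·y = -5173.805869
  49.166·x − 126.720·y = -6580.726288
det = -1.156·-126.720 − -157.844·49.166 = 7907.046424
x = (-5173.805869·-126.720 − -157.844·-6580.726288) / 7907.046424 = -48.450896
y = (-1.156·-6580.726288 − -5173.805869·49.166) / 7907.046424 = 33.132809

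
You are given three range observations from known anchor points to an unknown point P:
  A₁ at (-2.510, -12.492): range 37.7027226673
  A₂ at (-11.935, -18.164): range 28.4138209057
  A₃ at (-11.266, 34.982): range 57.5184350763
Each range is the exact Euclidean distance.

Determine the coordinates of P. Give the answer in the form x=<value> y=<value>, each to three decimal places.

eq1: (x + 2.510)² + (y + 12.492)² = 37.7027226673²
eq2: (x + 11.935)² + (y + 18.164)² = 28.4138209057²
eq3: (x + 11.266)² + (y − 34.982)² = 57.5184350763²
eq2−eq3, eq2−eq1 (x²,y² cancel):
  1.338·x + 106.292·y = -1622.737196
  18.850·x + 11.344·y = -924.175035
det = 1.338·11.344 − 106.292·18.850 = -1988.425928
x = (-1622.737196·11.344 − 106.292·-924.175035) / -1988.425928 = -40.144358
y = (1.338·-924.175035 − -1622.737196·18.850) / -1988.425928 = -14.761450

x=-40.144 y=-14.761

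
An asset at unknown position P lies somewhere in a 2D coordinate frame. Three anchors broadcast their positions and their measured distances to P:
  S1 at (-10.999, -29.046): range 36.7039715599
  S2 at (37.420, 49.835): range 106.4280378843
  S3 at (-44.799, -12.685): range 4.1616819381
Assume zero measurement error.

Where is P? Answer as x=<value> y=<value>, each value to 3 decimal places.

x=-45.590 y=-16.771

eq1: (x + 10.999)² + (y + 29.046)² = 36.7039715599²
eq2: (x − 37.420)² + (y − 49.835)² = 106.4280378843²
eq3: (x + 44.799)² + (y + 12.685)² = 4.1616819381²
eq3−eq1, eq3−eq2 (x²,y² cancel):
  67.600·x − 32.722·y = -2533.073441
  164.438·x + 125.040·y = -9593.683652
det = 67.600·125.040 − -32.722·164.438 = 13833.444236
x = (-2533.073441·125.040 − -32.722·-9593.683652) / 13833.444236 = -45.589515
y = (67.600·-9593.683652 − -2533.073441·164.438) / 13833.444236 = -16.770913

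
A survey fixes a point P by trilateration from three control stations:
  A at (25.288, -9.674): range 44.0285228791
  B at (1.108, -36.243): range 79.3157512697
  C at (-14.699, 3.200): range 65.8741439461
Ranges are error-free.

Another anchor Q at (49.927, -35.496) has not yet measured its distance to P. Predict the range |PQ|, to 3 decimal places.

64.919

eq1: (x − 25.288)² + (y + 9.674)² = 44.0285228791²
eq2: (x − 1.108)² + (y + 36.243)² = 79.3157512697²
eq3: (x + 14.699)² + (y − 3.200)² = 65.8741439461²
eq1−eq2, eq1−eq3 (x²,y² cancel):
  -48.360·x − 53.138·y = -3770.764080
  -79.974·x + 25.748·y = -2907.660633
det = -48.360·25.748 − -53.138·-79.974 = -5494.831692
x = (-3770.764080·25.748 − -53.138·-2907.660633) / -5494.831692 = 45.787918
y = (-48.360·-2907.660633 − -3770.764080·-79.974) / -5494.831692 = 29.290910
|P − Q| = √((45.787918 − 49.927)² + (29.290910 − -35.496)²) = 64.918993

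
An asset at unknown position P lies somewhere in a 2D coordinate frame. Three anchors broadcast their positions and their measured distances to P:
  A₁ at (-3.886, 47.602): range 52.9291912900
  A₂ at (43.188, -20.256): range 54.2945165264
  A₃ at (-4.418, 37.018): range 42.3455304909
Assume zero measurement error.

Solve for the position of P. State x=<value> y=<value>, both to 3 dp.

x=-8.944 y=-5.085

eq1: (x + 3.886)² + (y − 47.602)² = 52.9291912900²
eq2: (x − 43.188)² + (y + 20.256)² = 54.2945165264²
eq3: (x + 4.418)² + (y − 37.018)² = 42.3455304909²
eq2−eq1, eq2−eq3 (x²,y² cancel):
  -94.148·x + 135.716·y = 151.937754
  -95.212·x + 114.548·y = 269.092740
det = -94.148·114.548 − 135.716·-95.212 = 2137.326688
x = (151.937754·114.548 − 135.716·269.092740) / 2137.326688 = -8.943895
y = (-94.148·269.092740 − 151.937754·-95.212) / 2137.326688 = -5.084972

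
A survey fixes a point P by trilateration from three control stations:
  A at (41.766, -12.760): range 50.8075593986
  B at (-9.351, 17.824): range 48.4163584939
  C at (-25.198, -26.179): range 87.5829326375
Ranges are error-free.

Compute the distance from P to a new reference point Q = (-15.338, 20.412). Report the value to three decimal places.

eq1: (x − 41.766)² + (y + 12.760)² = 50.8075593986²
eq2: (x + 9.351)² + (y − 17.824)² = 48.4163584939²
eq3: (x + 25.198)² + (y + 26.179)² = 87.5829326375²
eq2−eq3, eq2−eq1 (x²,y² cancel):
  -31.694·x − 88.006·y = -4411.483252
  102.234·x − 61.168·y = 1264.815857
det = -31.694·-61.168 − -88.006·102.234 = 10935.863996
x = (-4411.483252·-61.168 − -88.006·1264.815857) / 10935.863996 = 34.853487
y = (-31.694·1264.815857 − -4411.483252·102.234) / 10935.863996 = 37.575129
|P − Q| = √((34.853487 − -15.338)² + (37.575129 − 20.412)²) = 53.044871

53.045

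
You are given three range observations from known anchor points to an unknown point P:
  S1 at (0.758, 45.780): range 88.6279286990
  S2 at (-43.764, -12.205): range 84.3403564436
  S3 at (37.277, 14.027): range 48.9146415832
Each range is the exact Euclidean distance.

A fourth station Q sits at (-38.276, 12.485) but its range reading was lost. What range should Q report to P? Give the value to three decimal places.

89.339

eq1: (x − 0.758)² + (y − 45.780)² = 88.6279286990²
eq2: (x + 43.764)² + (y + 12.205)² = 84.3403564436²
eq3: (x − 37.277)² + (y − 14.027)² = 48.9146415832²
eq2−eq1, eq2−eq3 (x²,y² cancel):
  89.044·x + 115.970·y = -709.480777
  162.082·x + 52.464·y = 4242.735301
det = 89.044·52.464 − 115.970·162.082 = -14125.045124
x = (-709.480777·52.464 − 115.970·4242.735301) / -14125.045124 = 37.469063
y = (89.044·4242.735301 − -709.480777·162.082) / -14125.045124 = -34.887265
|P − Q| = √((37.469063 − -38.276)² + (-34.887265 − 12.485)²) = 89.338939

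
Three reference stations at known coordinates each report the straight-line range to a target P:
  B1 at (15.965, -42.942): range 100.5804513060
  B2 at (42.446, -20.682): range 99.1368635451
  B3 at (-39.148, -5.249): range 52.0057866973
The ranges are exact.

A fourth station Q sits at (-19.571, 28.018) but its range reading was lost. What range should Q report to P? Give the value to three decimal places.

21.292

eq1: (x − 15.965)² + (y + 42.942)² = 100.5804513060²
eq2: (x − 42.446)² + (y + 20.682)² = 99.1368635451²
eq3: (x + 39.148)² + (y + 5.249)² = 52.0057866973²
eq3−eq1, eq3−eq2 (x²,y² cancel):
  110.226·x − 75.386·y = -6873.046651
  163.188·x − 30.866·y = -6454.225729
det = 110.226·-30.866 − -75.386·163.188 = 8899.854852
x = (-6873.046651·-30.866 − -75.386·-6454.225729) / 8899.854852 = -30.833627
y = (110.226·-6454.225729 − -6873.046651·163.188) / 8899.854852 = 46.087859
|P − Q| = √((-30.833627 − -19.571)² + (46.087859 − 28.018)²) = 21.292406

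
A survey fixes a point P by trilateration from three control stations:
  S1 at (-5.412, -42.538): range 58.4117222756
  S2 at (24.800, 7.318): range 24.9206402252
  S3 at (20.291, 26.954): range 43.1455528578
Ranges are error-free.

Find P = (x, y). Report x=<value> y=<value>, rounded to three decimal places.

eq1: (x + 5.412)² + (y + 42.538)² = 58.4117222756²
eq2: (x − 24.800)² + (y − 7.318)² = 24.9206402252²
eq3: (x − 20.291)² + (y − 26.954)² = 43.1455528578²
eq3−eq1, eq3−eq2 (x²,y² cancel):
  -51.406·x − 138.984·y = -849.862177
  9.018·x − 39.272·y = 770.850749
det = -51.406·-39.272 − -138.984·9.018 = 3272.174144
x = (-849.862177·-39.272 − -138.984·770.850749) / 3272.174144 = 42.941391
y = (-51.406·770.850749 − -849.862177·9.018) / 3272.174144 = -9.767908

x=42.941 y=-9.768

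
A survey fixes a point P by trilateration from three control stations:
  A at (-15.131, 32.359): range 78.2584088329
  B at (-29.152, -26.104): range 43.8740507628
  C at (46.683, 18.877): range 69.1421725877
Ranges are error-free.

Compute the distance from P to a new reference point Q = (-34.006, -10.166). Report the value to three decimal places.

55.480

eq1: (x + 15.131)² + (y − 32.359)² = 78.2584088329²
eq2: (x + 29.152)² + (y + 26.104)² = 43.8740507628²
eq3: (x − 46.683)² + (y − 18.877)² = 69.1421725877²
eq2−eq1, eq2−eq3 (x²,y² cancel):
  28.042·x + 116.926·y = -4454.652101
  151.670·x + 89.962·y = -1851.322002
det = 28.042·89.962 − 116.926·151.670 = -15211.452016
x = (-4454.652101·89.962 − 116.926·-1851.322002) / -15211.452016 = 12.114671
y = (28.042·-1851.322002 − -4454.652101·151.670) / -15211.452016 = -41.003470
|P − Q| = √((12.114671 − -34.006)² + (-41.003470 − -10.166)²) = 55.480319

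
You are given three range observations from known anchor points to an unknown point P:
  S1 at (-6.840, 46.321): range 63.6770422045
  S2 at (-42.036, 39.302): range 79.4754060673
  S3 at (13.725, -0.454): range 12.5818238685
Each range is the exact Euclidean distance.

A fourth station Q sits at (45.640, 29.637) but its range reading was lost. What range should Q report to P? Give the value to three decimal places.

49.665

eq1: (x + 6.840)² + (y − 46.321)² = 63.6770422045²
eq2: (x + 42.036)² + (y − 39.302)² = 79.4754060673²
eq3: (x − 13.725)² + (y + 0.454)² = 12.5818238685²
eq1−eq3, eq1−eq2 (x²,y² cancel):
  41.130·x − 93.550·y = 1892.624512
  -70.392·x − 14.038·y = -1142.322607
det = 41.130·-14.038 − -93.550·-70.392 = -7162.554540
x = (1892.624512·-14.038 − -93.550·-1142.322607) / -7162.554540 = 18.629239
y = (41.130·-1142.322607 − 1892.624512·-70.392) / -7162.554540 = -12.040662
|P − Q| = √((18.629239 − 45.640)² + (-12.040662 − 29.637)²) = 49.664964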